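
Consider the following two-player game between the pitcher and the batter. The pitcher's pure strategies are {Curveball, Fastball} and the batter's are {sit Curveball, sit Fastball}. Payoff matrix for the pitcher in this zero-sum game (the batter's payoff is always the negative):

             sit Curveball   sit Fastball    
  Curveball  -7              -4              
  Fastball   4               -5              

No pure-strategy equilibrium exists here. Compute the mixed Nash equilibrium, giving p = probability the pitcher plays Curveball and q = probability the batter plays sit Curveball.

p = 3/4, q = 1/12

The pitcher's mix must leave the batter indifferent between sit Curveball and sit Fastball.
  the batter's payoff to sit Curveball: p·7 + (1−p)·(-4) = 11p - 4
  the batter's payoff to sit Fastball: p·4 + (1−p)·5 = -p + 5
  11p - 4 = -p + 5  ⇒  12p = 9  ⇒  p = 3/4.
Set the pitcher's expected payoff from Curveball equal to that from Fastball:
  the pitcher's expected payoff from Curveball: q·(-7) + (1−q)·(-4) = -3q - 4
  the pitcher's expected payoff from Fastball: q·4 + (1−q)·(-5) = 9q - 5
  -3q - 4 = 9q - 5  ⇒  -12q = -1  ⇒  q = 1/12.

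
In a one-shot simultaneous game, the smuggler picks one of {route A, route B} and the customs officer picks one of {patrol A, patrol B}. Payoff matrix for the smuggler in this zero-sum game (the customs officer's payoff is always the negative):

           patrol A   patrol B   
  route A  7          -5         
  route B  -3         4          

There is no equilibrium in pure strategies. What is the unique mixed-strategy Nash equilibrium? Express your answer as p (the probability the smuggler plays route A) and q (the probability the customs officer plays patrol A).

Set the customs officer's expected payoff from patrol A equal to that from patrol B:
  the customs officer's payoff to patrol A: p·(-7) + (1−p)·3 = -10p + 3
  the customs officer's payoff to patrol B: p·5 + (1−p)·(-4) = 9p - 4
  -10p + 3 = 9p - 4  ⇒  -19p = -7  ⇒  p = 7/19.
The smuggler's indifference between route A and route B determines the customs officer's mixing probability q:
  the smuggler's payoff to route A: q·7 + (1−q)·(-5) = 12q - 5
  the smuggler's payoff to route B: q·(-3) + (1−q)·4 = -7q + 4
  12q - 5 = -7q + 4  ⇒  19q = 9  ⇒  q = 9/19.

p = 7/19, q = 9/19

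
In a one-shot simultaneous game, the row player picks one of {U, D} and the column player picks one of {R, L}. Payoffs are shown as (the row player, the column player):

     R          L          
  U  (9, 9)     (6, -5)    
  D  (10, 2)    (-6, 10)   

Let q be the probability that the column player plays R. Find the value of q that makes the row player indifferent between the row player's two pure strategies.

Set the row player's expected payoff from U equal to that from D:
  the row player's payoff from U: q·9 + (1−q)·6 = 3q + 6
  the row player's payoff from D: q·10 + (1−q)·(-6) = 16q - 6
  3q + 6 = 16q - 6  ⇒  -13q = -12  ⇒  q = 12/13.

q = 12/13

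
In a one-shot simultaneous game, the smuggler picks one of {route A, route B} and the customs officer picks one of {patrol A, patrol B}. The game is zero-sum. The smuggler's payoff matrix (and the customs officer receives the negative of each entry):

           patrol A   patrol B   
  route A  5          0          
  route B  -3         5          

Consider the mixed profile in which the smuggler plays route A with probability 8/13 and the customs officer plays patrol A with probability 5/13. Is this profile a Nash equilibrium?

Check the customs officer's indifference given the smuggler's mix p = 8/13:
  payoff from patrol A = -25/13; payoff from patrol B = -25/13 — equal.
Check the smuggler's indifference given the customs officer's mix q = 5/13:
  payoff from route A = 25/13; payoff from route B = 25/13 — equal.
Both players are indifferent, so neither can profitably deviate.

Yes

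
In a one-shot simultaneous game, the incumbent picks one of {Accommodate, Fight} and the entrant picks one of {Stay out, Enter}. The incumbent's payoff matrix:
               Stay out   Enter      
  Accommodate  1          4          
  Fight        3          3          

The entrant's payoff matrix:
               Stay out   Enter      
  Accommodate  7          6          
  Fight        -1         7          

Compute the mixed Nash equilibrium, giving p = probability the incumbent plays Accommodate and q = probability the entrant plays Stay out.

The incumbent's mix must leave the entrant indifferent between Stay out and Enter.
  the entrant's expected payoff from Stay out: p·7 + (1−p)·(-1) = 8p - 1
  the entrant's expected payoff from Enter: p·6 + (1−p)·7 = -p + 7
  8p - 1 = -p + 7  ⇒  9p = 8  ⇒  p = 8/9.
In a mixed equilibrium the incumbent is indifferent between Accommodate and Fight; this condition fixes q.
  the incumbent's expected payoff from Accommodate: q·1 + (1−q)·4 = -3q + 4
  the incumbent's expected payoff from Fight: q·3 + (1−q)·3 = 3
  -3q + 4 = 3  ⇒  -3q = -1  ⇒  q = 1/3.

p = 8/9, q = 1/3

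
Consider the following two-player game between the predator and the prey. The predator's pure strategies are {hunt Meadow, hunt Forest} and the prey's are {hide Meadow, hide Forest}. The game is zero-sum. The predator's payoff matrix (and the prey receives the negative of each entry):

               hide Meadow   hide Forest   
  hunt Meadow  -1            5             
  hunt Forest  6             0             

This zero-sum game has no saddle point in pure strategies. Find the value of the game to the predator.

Set the predator's expected payoff from hunt Meadow equal to that from hunt Forest:
  the predator's expected payoff from hunt Meadow: q·(-1) + (1−q)·5 = -6q + 5
  the predator's expected payoff from hunt Forest: q·6 + (1−q)·0 = 6q
  -6q + 5 = 6q  ⇒  -12q = -5  ⇒  q = 5/12.
The value is the predator's expected payoff against this mix (using hunt Meadow): (5/12)·(-1) + (7/12)·5 = 5/2.

v = 5/2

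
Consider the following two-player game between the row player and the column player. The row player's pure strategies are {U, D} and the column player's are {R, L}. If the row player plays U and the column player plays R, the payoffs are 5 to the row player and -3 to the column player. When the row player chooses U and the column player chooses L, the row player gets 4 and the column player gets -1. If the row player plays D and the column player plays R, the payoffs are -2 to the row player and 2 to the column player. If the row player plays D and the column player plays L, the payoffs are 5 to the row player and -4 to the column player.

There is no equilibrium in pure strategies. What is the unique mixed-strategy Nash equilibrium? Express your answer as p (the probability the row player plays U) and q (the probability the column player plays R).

The column player's indifference between R and L determines the row player's mixing probability p:
  the column player's expected payoff from R: p·(-3) + (1−p)·2 = -5p + 2
  the column player's expected payoff from L: p·(-1) + (1−p)·(-4) = 3p - 4
  -5p + 2 = 3p - 4  ⇒  -8p = -6  ⇒  p = 3/4.
In a mixed equilibrium the row player is indifferent between U and D; this condition fixes q.
  the row player's payoff from U: q·5 + (1−q)·4 = q + 4
  the row player's payoff from D: q·(-2) + (1−q)·5 = -7q + 5
  q + 4 = -7q + 5  ⇒  8q = 1  ⇒  q = 1/8.

p = 3/4, q = 1/8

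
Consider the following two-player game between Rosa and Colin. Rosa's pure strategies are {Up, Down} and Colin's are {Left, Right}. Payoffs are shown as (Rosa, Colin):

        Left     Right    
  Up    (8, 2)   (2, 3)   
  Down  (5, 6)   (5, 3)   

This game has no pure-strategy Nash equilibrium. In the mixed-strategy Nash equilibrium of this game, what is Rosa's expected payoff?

5

For Rosa to be willing to mix, Rosa must be indifferent between Up and Down, which pins down Colin's mix.
  Rosa's payoff from Up: q·8 + (1−q)·2 = 6q + 2
  Rosa's payoff from Down: q·5 + (1−q)·5 = 5
  6q + 2 = 5  ⇒  6q = 3  ⇒  q = 1/2.
At equilibrium Rosa is indifferent across rows, so Rosa's payoff equals the payoff from Up: (1/2)·8 + (1/2)·2 = 5.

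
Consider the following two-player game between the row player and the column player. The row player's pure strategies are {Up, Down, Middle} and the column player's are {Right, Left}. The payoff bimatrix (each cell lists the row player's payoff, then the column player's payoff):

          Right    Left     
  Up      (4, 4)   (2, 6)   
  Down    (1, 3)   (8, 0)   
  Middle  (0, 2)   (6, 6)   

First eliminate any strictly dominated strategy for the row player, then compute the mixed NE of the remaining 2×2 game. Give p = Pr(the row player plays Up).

The row player's strategy Middle is strictly dominated by Down: 1 > 0 and 8 > 6. Eliminate Middle.
In a mixed equilibrium the column player is indifferent between Right and Left; this condition fixes p.
  the column player's payoff from Right: p·4 + (1−p)·3 = p + 3
  the column player's payoff from Left: p·6 + (1−p)·0 = 6p
  p + 3 = 6p  ⇒  -5p = -3  ⇒  p = 3/5.

p = 3/5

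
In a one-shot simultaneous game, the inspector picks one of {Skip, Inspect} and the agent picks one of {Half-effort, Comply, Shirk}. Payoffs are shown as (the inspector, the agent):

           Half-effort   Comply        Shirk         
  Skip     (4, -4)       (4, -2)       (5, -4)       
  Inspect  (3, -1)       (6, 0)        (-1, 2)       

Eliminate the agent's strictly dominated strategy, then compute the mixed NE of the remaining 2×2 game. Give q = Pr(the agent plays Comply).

The agent's strategy Half-effort is strictly dominated by Comply: -2 > -4 and 0 > -1. Eliminate Half-effort.
The inspector's indifference between Skip and Inspect determines the agent's mixing probability q:
  the inspector's expected payoff from Skip: q·4 + (1−q)·5 = -q + 5
  the inspector's expected payoff from Inspect: q·6 + (1−q)·(-1) = 7q - 1
  -q + 5 = 7q - 1  ⇒  -8q = -6  ⇒  q = 3/4.

q = 3/4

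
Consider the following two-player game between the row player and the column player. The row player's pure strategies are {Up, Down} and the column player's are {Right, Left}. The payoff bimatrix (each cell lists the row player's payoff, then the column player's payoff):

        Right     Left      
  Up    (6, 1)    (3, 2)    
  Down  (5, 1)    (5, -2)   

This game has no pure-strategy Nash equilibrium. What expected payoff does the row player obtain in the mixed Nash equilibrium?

5

Set the row player's expected payoff from Up equal to that from Down:
  the row player's payoff from Up: q·6 + (1−q)·3 = 3q + 3
  the row player's payoff from Down: q·5 + (1−q)·5 = 5
  3q + 3 = 5  ⇒  3q = 2  ⇒  q = 2/3.
At equilibrium the row player is indifferent across rows, so the row player's payoff equals the payoff from Up: (2/3)·6 + (1/3)·3 = 5.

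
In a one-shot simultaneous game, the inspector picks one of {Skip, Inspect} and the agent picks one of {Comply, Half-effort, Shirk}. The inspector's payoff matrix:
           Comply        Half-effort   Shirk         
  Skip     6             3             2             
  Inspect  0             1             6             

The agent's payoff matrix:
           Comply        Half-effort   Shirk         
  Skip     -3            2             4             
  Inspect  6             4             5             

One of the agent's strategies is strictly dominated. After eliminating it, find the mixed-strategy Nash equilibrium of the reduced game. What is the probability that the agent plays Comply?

The agent's strategy Half-effort is strictly dominated by Shirk: 4 > 2 and 5 > 4. Eliminate Half-effort.
Set the inspector's expected payoff from Skip equal to that from Inspect:
  the inspector's payoff to Skip: q·6 + (1−q)·2 = 4q + 2
  the inspector's payoff to Inspect: q·0 + (1−q)·6 = -6q + 6
  4q + 2 = -6q + 6  ⇒  10q = 4  ⇒  q = 2/5.

q = 2/5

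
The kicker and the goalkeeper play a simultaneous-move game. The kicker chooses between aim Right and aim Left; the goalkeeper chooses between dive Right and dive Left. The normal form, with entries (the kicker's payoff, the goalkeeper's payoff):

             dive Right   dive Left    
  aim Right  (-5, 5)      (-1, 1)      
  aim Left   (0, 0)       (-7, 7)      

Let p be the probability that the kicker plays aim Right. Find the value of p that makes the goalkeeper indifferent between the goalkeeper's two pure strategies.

In a mixed equilibrium the goalkeeper is indifferent between dive Right and dive Left; this condition fixes p.
  the goalkeeper's expected payoff from dive Right: p·5 + (1−p)·0 = 5p
  the goalkeeper's expected payoff from dive Left: p·1 + (1−p)·7 = -6p + 7
  5p = -6p + 7  ⇒  11p = 7  ⇒  p = 7/11.

p = 7/11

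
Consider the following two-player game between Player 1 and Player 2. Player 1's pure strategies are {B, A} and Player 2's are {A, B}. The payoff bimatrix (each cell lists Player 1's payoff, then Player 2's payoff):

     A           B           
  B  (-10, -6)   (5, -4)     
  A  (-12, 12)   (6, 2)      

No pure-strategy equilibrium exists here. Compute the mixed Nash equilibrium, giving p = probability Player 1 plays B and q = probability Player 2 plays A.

In a mixed equilibrium Player 2 is indifferent between A and B; this condition fixes p.
  Player 2's payoff from A: p·(-6) + (1−p)·12 = -18p + 12
  Player 2's payoff from B: p·(-4) + (1−p)·2 = -6p + 2
  -18p + 12 = -6p + 2  ⇒  -12p = -10  ⇒  p = 5/6.
For Player 1 to be willing to mix, Player 1 must be indifferent between B and A, which pins down Player 2's mix.
  Player 1's payoff to B: q·(-10) + (1−q)·5 = -15q + 5
  Player 1's payoff to A: q·(-12) + (1−q)·6 = -18q + 6
  -15q + 5 = -18q + 6  ⇒  3q = 1  ⇒  q = 1/3.

p = 5/6, q = 1/3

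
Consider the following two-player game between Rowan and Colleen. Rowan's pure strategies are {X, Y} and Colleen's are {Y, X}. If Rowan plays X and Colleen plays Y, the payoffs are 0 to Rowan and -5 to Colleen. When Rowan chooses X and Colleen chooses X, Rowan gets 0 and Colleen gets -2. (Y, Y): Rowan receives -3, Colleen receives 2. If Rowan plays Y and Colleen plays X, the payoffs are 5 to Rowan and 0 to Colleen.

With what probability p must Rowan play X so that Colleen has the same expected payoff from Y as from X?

p = 2/5

For Colleen to be willing to mix, Colleen must be indifferent between Y and X, which pins down Rowan's mix.
  Colleen's payoff to Y: p·(-5) + (1−p)·2 = -7p + 2
  Colleen's payoff to X: p·(-2) + (1−p)·0 = -2p
  -7p + 2 = -2p  ⇒  -5p = -2  ⇒  p = 2/5.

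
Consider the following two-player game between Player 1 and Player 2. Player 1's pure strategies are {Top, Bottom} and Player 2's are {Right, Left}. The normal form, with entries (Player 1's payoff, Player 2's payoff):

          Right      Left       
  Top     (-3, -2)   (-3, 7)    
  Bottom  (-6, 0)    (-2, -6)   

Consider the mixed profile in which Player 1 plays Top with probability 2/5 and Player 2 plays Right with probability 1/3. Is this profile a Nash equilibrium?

Given Player 2's mix q = 1/3, Player 1's payoff from Top is -3 but from Bottom is -10/3. Player 1 strictly prefers Top, so Player 1 would not mix.
So the proposed profile is not a Nash equilibrium.

No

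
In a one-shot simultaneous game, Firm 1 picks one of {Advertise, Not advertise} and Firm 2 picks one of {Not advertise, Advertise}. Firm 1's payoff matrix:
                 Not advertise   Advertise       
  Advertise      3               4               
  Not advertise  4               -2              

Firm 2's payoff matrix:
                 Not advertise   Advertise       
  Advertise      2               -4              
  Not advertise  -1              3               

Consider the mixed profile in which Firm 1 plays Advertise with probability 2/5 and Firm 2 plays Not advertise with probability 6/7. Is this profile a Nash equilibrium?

Check Firm 2's indifference given Firm 1's mix p = 2/5:
  payoff from Not advertise = 1/5; payoff from Advertise = 1/5 — equal.
Check Firm 1's indifference given Firm 2's mix q = 6/7:
  payoff from Advertise = 22/7; payoff from Not advertise = 22/7 — equal.
Both players are indifferent, so neither can profitably deviate.

Yes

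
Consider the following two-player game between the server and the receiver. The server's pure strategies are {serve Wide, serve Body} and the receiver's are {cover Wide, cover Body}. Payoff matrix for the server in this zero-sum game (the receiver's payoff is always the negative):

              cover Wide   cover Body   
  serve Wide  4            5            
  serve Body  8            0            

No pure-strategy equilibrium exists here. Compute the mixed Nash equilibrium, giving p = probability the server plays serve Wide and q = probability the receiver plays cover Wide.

p = 8/9, q = 5/9

The server's mix must leave the receiver indifferent between cover Wide and cover Body.
  the receiver's expected payoff from cover Wide: p·(-4) + (1−p)·(-8) = 4p - 8
  the receiver's expected payoff from cover Body: p·(-5) + (1−p)·0 = -5p
  4p - 8 = -5p  ⇒  9p = 8  ⇒  p = 8/9.
The server's indifference between serve Wide and serve Body determines the receiver's mixing probability q:
  the server's payoff to serve Wide: q·4 + (1−q)·5 = -q + 5
  the server's payoff to serve Body: q·8 + (1−q)·0 = 8q
  -q + 5 = 8q  ⇒  -9q = -5  ⇒  q = 5/9.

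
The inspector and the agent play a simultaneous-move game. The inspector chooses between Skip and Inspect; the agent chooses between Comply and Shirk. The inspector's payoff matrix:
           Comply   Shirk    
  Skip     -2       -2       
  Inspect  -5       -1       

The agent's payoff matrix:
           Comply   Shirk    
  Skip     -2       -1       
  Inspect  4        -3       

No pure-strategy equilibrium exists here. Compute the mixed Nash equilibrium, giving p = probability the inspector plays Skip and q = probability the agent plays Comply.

p = 7/8, q = 1/4

In a mixed equilibrium the agent is indifferent between Comply and Shirk; this condition fixes p.
  the agent's payoff from Comply: p·(-2) + (1−p)·4 = -6p + 4
  the agent's payoff from Shirk: p·(-1) + (1−p)·(-3) = 2p - 3
  -6p + 4 = 2p - 3  ⇒  -8p = -7  ⇒  p = 7/8.
Set the inspector's expected payoff from Skip equal to that from Inspect:
  the inspector's expected payoff from Skip: q·(-2) + (1−q)·(-2) = -2
  the inspector's expected payoff from Inspect: q·(-5) + (1−q)·(-1) = -4q - 1
  -2 = -4q - 1  ⇒  4q = 1  ⇒  q = 1/4.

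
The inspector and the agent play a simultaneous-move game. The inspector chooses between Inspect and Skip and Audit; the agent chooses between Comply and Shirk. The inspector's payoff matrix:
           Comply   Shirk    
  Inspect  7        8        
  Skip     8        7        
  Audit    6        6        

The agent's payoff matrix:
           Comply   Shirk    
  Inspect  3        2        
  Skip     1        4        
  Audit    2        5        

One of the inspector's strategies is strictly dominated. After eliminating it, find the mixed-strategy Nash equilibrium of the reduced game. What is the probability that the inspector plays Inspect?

The inspector's strategy Audit is strictly dominated by Inspect: 7 > 6 and 8 > 6. Eliminate Audit.
For the agent to be willing to mix, the agent must be indifferent between Comply and Shirk, which pins down the inspector's mix.
  the agent's expected payoff from Comply: p·3 + (1−p)·1 = 2p + 1
  the agent's expected payoff from Shirk: p·2 + (1−p)·4 = -2p + 4
  2p + 1 = -2p + 4  ⇒  4p = 3  ⇒  p = 3/4.

p = 3/4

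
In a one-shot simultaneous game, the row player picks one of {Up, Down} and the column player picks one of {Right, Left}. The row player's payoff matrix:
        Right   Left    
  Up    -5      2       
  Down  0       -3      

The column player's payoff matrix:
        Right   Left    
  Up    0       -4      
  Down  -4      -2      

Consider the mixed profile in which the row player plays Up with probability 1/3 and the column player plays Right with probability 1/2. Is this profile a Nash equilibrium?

Check the column player's indifference given the row player's mix p = 1/3:
  payoff from Right = -8/3; payoff from Left = -8/3 — equal.
Check the row player's indifference given the column player's mix q = 1/2:
  payoff from Up = -3/2; payoff from Down = -3/2 — equal.
Both players are indifferent, so neither can profitably deviate.

Yes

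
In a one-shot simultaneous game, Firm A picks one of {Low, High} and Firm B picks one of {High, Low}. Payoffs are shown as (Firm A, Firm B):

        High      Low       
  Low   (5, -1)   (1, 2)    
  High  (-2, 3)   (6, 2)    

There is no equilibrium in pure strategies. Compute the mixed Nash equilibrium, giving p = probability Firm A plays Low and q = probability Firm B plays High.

p = 1/4, q = 5/12

Set Firm B's expected payoff from High equal to that from Low:
  Firm B's payoff from High: p·(-1) + (1−p)·3 = -4p + 3
  Firm B's payoff from Low: p·2 + (1−p)·2 = 2
  -4p + 3 = 2  ⇒  -4p = -1  ⇒  p = 1/4.
For Firm A to be willing to mix, Firm A must be indifferent between Low and High, which pins down Firm B's mix.
  Firm A's expected payoff from Low: q·5 + (1−q)·1 = 4q + 1
  Firm A's expected payoff from High: q·(-2) + (1−q)·6 = -8q + 6
  4q + 1 = -8q + 6  ⇒  12q = 5  ⇒  q = 5/12.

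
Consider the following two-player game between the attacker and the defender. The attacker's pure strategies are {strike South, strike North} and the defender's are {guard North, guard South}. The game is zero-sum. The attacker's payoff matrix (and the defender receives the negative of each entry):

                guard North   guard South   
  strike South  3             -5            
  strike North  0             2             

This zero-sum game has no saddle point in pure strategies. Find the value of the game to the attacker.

v = 3/5

Set the attacker's expected payoff from strike South equal to that from strike North:
  the attacker's payoff to strike South: q·3 + (1−q)·(-5) = 8q - 5
  the attacker's payoff to strike North: q·0 + (1−q)·2 = -2q + 2
  8q - 5 = -2q + 2  ⇒  10q = 7  ⇒  q = 7/10.
The value is the attacker's expected payoff against this mix (using strike South): (7/10)·3 + (3/10)·(-5) = 3/5.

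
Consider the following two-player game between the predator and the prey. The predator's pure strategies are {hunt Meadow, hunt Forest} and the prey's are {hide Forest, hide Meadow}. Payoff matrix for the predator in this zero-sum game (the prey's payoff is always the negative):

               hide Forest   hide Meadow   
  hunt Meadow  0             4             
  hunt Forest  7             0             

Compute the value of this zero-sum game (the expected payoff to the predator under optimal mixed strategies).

v = 28/11

In a mixed equilibrium the predator is indifferent between hunt Meadow and hunt Forest; this condition fixes q.
  the predator's payoff to hunt Meadow: q·0 + (1−q)·4 = -4q + 4
  the predator's payoff to hunt Forest: q·7 + (1−q)·0 = 7q
  -4q + 4 = 7q  ⇒  -11q = -4  ⇒  q = 4/11.
The value is the predator's expected payoff against this mix (using hunt Meadow): (4/11)·0 + (7/11)·4 = 28/11.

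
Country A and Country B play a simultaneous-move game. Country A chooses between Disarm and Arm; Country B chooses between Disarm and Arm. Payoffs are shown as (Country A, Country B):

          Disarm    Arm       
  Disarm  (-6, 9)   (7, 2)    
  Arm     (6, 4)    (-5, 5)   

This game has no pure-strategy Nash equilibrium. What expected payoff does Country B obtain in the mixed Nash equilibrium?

Set Country B's expected payoff from Disarm equal to that from Arm:
  Country B's payoff from Disarm: p·9 + (1−p)·4 = 5p + 4
  Country B's payoff from Arm: p·2 + (1−p)·5 = -3p + 5
  5p + 4 = -3p + 5  ⇒  8p = 1  ⇒  p = 1/8.
At equilibrium Country B is indifferent across columns, so Country B's payoff equals the payoff from Disarm: (1/8)·9 + (7/8)·4 = 37/8.

37/8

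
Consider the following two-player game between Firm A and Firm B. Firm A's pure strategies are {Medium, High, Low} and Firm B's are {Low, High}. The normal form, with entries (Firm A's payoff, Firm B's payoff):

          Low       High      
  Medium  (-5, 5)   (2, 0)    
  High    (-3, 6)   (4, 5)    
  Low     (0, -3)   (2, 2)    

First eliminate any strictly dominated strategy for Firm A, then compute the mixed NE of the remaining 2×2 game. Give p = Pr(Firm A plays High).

Firm A's strategy Medium is strictly dominated by High: -3 > -5 and 4 > 2. Eliminate Medium.
Firm B's indifference between Low and High determines Firm A's mixing probability p:
  Firm B's payoff to Low: p·6 + (1−p)·(-3) = 9p - 3
  Firm B's payoff to High: p·5 + (1−p)·2 = 3p + 2
  9p - 3 = 3p + 2  ⇒  6p = 5  ⇒  p = 5/6.

p = 5/6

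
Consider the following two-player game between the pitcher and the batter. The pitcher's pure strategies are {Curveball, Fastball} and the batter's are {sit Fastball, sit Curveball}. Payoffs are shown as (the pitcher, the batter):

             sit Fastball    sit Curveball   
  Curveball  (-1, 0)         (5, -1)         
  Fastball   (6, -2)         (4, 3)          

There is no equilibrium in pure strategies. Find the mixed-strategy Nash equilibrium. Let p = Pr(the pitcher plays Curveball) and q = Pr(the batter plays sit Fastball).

In a mixed equilibrium the batter is indifferent between sit Fastball and sit Curveball; this condition fixes p.
  the batter's payoff from sit Fastball: p·0 + (1−p)·(-2) = 2p - 2
  the batter's payoff from sit Curveball: p·(-1) + (1−p)·3 = -4p + 3
  2p - 2 = -4p + 3  ⇒  6p = 5  ⇒  p = 5/6.
Set the pitcher's expected payoff from Curveball equal to that from Fastball:
  the pitcher's expected payoff from Curveball: q·(-1) + (1−q)·5 = -6q + 5
  the pitcher's expected payoff from Fastball: q·6 + (1−q)·4 = 2q + 4
  -6q + 5 = 2q + 4  ⇒  -8q = -1  ⇒  q = 1/8.

p = 5/6, q = 1/8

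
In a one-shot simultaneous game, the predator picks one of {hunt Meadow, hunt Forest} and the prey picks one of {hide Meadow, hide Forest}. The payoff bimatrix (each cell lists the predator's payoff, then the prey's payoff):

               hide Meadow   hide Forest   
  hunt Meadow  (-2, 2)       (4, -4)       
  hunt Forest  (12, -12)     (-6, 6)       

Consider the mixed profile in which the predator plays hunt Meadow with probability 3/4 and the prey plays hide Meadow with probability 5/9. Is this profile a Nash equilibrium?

Given the prey's mix q = 5/9, the predator's payoff from hunt Meadow is 2/3 but from hunt Forest is 4. The predator strictly prefers hunt Forest, so the predator would not mix.
So the proposed profile is not a Nash equilibrium.

No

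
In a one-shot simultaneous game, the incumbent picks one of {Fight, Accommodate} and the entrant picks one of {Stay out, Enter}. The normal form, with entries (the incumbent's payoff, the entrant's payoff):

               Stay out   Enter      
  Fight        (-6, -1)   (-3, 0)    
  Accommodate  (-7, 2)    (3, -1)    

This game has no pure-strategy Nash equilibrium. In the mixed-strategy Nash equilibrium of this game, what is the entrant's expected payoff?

The entrant's indifference between Stay out and Enter determines the incumbent's mixing probability p:
  the entrant's payoff from Stay out: p·(-1) + (1−p)·2 = -3p + 2
  the entrant's payoff from Enter: p·0 + (1−p)·(-1) = p - 1
  -3p + 2 = p - 1  ⇒  -4p = -3  ⇒  p = 3/4.
At equilibrium the entrant is indifferent across columns, so the entrant's payoff equals the payoff from Stay out: (3/4)·(-1) + (1/4)·2 = -1/4.

-1/4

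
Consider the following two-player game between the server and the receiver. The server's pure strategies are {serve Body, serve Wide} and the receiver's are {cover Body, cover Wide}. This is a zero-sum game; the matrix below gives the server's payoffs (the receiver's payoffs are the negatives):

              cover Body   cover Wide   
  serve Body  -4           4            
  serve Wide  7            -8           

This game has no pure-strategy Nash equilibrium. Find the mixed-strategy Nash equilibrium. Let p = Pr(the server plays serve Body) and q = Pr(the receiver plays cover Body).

p = 15/23, q = 12/23

In a mixed equilibrium the receiver is indifferent between cover Body and cover Wide; this condition fixes p.
  the receiver's payoff to cover Body: p·4 + (1−p)·(-7) = 11p - 7
  the receiver's payoff to cover Wide: p·(-4) + (1−p)·8 = -12p + 8
  11p - 7 = -12p + 8  ⇒  23p = 15  ⇒  p = 15/23.
In a mixed equilibrium the server is indifferent between serve Body and serve Wide; this condition fixes q.
  the server's expected payoff from serve Body: q·(-4) + (1−q)·4 = -8q + 4
  the server's expected payoff from serve Wide: q·7 + (1−q)·(-8) = 15q - 8
  -8q + 4 = 15q - 8  ⇒  -23q = -12  ⇒  q = 12/23.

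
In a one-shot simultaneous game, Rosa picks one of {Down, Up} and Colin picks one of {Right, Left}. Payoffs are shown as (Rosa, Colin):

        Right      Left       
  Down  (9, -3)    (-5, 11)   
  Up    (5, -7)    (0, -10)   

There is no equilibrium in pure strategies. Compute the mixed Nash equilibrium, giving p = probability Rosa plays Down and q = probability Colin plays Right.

p = 3/17, q = 5/9

In a mixed equilibrium Colin is indifferent between Right and Left; this condition fixes p.
  Colin's payoff to Right: p·(-3) + (1−p)·(-7) = 4p - 7
  Colin's payoff to Left: p·11 + (1−p)·(-10) = 21p - 10
  4p - 7 = 21p - 10  ⇒  -17p = -3  ⇒  p = 3/17.
Colin's mix must leave Rosa indifferent between Down and Up.
  Rosa's payoff from Down: q·9 + (1−q)·(-5) = 14q - 5
  Rosa's payoff from Up: q·5 + (1−q)·0 = 5q
  14q - 5 = 5q  ⇒  9q = 5  ⇒  q = 5/9.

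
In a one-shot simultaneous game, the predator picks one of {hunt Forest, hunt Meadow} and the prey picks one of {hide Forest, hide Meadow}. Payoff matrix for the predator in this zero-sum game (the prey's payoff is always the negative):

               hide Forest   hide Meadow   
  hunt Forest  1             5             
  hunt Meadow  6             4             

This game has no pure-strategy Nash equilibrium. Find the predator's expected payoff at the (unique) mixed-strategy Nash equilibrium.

13/3

For the predator to be willing to mix, the predator must be indifferent between hunt Forest and hunt Meadow, which pins down the prey's mix.
  the predator's expected payoff from hunt Forest: q·1 + (1−q)·5 = -4q + 5
  the predator's expected payoff from hunt Meadow: q·6 + (1−q)·4 = 2q + 4
  -4q + 5 = 2q + 4  ⇒  -6q = -1  ⇒  q = 1/6.
At equilibrium the predator is indifferent across rows, so the predator's payoff equals the payoff from hunt Forest: (1/6)·1 + (5/6)·5 = 13/3.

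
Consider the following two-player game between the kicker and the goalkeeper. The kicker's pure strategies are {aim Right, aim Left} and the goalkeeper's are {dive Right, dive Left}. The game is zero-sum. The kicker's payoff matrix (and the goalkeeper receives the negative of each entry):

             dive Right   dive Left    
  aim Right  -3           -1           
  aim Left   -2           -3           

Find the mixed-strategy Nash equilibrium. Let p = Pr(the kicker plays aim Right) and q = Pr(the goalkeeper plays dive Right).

In a mixed equilibrium the goalkeeper is indifferent between dive Right and dive Left; this condition fixes p.
  the goalkeeper's payoff to dive Right: p·3 + (1−p)·2 = p + 2
  the goalkeeper's payoff to dive Left: p·1 + (1−p)·3 = -2p + 3
  p + 2 = -2p + 3  ⇒  3p = 1  ⇒  p = 1/3.
The goalkeeper's mix must leave the kicker indifferent between aim Right and aim Left.
  the kicker's expected payoff from aim Right: q·(-3) + (1−q)·(-1) = -2q - 1
  the kicker's expected payoff from aim Left: q·(-2) + (1−q)·(-3) = q - 3
  -2q - 1 = q - 3  ⇒  -3q = -2  ⇒  q = 2/3.

p = 1/3, q = 2/3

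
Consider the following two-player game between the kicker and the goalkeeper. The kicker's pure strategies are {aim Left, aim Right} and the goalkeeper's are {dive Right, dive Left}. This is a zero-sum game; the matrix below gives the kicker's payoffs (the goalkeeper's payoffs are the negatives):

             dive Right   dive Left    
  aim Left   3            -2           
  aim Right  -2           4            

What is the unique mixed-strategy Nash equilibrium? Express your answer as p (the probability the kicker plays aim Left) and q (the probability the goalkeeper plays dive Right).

The kicker's mix must leave the goalkeeper indifferent between dive Right and dive Left.
  the goalkeeper's payoff from dive Right: p·(-3) + (1−p)·2 = -5p + 2
  the goalkeeper's payoff from dive Left: p·2 + (1−p)·(-4) = 6p - 4
  -5p + 2 = 6p - 4  ⇒  -11p = -6  ⇒  p = 6/11.
For the kicker to be willing to mix, the kicker must be indifferent between aim Left and aim Right, which pins down the goalkeeper's mix.
  the kicker's payoff to aim Left: q·3 + (1−q)·(-2) = 5q - 2
  the kicker's payoff to aim Right: q·(-2) + (1−q)·4 = -6q + 4
  5q - 2 = -6q + 4  ⇒  11q = 6  ⇒  q = 6/11.

p = 6/11, q = 6/11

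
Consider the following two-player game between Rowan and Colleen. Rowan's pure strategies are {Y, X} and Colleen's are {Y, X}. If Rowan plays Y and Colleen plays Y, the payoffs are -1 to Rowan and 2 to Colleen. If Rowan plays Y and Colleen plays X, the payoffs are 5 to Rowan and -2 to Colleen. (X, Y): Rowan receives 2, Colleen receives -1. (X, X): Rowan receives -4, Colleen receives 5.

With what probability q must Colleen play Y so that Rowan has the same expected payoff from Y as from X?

q = 3/4

For Rowan to be willing to mix, Rowan must be indifferent between Y and X, which pins down Colleen's mix.
  Rowan's payoff from Y: q·(-1) + (1−q)·5 = -6q + 5
  Rowan's payoff from X: q·2 + (1−q)·(-4) = 6q - 4
  -6q + 5 = 6q - 4  ⇒  -12q = -9  ⇒  q = 3/4.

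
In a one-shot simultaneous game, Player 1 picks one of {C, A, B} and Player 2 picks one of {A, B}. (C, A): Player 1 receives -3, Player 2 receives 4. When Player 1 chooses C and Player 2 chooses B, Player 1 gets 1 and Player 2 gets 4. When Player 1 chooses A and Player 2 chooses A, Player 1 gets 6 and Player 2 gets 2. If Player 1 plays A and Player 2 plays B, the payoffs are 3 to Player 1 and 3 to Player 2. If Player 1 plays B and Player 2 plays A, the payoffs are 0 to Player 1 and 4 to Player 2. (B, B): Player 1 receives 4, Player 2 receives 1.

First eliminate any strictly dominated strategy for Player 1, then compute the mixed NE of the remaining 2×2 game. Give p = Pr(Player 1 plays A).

p = 3/4

Player 1's strategy C is strictly dominated by B: 0 > -3 and 4 > 1. Eliminate C.
Set Player 2's expected payoff from A equal to that from B:
  Player 2's payoff to A: p·2 + (1−p)·4 = -2p + 4
  Player 2's payoff to B: p·3 + (1−p)·1 = 2p + 1
  -2p + 4 = 2p + 1  ⇒  -4p = -3  ⇒  p = 3/4.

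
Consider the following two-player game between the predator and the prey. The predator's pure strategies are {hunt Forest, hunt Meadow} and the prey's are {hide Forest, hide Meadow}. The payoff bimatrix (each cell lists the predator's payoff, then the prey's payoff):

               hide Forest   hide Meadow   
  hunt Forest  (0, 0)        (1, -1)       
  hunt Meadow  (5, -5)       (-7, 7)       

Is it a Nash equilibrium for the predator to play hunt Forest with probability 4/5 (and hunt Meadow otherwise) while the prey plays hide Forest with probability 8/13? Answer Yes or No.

Given the predator's mix p = 4/5, the prey's payoff from hide Forest is -1 but from hide Meadow is 3/5. The prey strictly prefers hide Meadow, so the prey would not mix.
So the proposed profile is not a Nash equilibrium.

No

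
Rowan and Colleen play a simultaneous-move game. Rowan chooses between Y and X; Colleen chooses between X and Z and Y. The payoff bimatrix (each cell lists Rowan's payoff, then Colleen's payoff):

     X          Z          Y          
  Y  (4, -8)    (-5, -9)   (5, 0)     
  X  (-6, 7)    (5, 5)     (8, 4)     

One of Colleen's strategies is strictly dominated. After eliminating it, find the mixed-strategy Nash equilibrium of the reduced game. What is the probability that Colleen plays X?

q = 3/13

Colleen's strategy Z is strictly dominated by X: -8 > -9 and 7 > 5. Eliminate Z.
In a mixed equilibrium Rowan is indifferent between Y and X; this condition fixes q.
  Rowan's payoff to Y: q·4 + (1−q)·5 = -q + 5
  Rowan's payoff to X: q·(-6) + (1−q)·8 = -14q + 8
  -q + 5 = -14q + 8  ⇒  13q = 3  ⇒  q = 3/13.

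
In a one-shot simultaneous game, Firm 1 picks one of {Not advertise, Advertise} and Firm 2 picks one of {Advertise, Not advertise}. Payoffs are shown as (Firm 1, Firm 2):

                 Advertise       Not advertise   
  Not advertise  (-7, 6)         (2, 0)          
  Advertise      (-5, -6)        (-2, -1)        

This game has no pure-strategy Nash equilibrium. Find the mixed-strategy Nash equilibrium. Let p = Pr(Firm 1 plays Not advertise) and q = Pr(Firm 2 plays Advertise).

Firm 2's indifference between Advertise and Not advertise determines Firm 1's mixing probability p:
  Firm 2's payoff to Advertise: p·6 + (1−p)·(-6) = 12p - 6
  Firm 2's payoff to Not advertise: p·0 + (1−p)·(-1) = p - 1
  12p - 6 = p - 1  ⇒  11p = 5  ⇒  p = 5/11.
Firm 2's mix must leave Firm 1 indifferent between Not advertise and Advertise.
  Firm 1's payoff from Not advertise: q·(-7) + (1−q)·2 = -9q + 2
  Firm 1's payoff from Advertise: q·(-5) + (1−q)·(-2) = -3q - 2
  -9q + 2 = -3q - 2  ⇒  -6q = -4  ⇒  q = 2/3.

p = 5/11, q = 2/3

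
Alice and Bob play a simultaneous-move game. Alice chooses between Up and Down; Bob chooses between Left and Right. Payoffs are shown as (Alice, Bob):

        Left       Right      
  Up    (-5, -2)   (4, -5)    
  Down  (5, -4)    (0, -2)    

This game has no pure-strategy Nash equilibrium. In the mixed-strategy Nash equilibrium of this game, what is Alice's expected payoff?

Alice's indifference between Up and Down determines Bob's mixing probability q:
  Alice's payoff from Up: q·(-5) + (1−q)·4 = -9q + 4
  Alice's payoff from Down: q·5 + (1−q)·0 = 5q
  -9q + 4 = 5q  ⇒  -14q = -4  ⇒  q = 2/7.
At equilibrium Alice is indifferent across rows, so Alice's payoff equals the payoff from Up: (2/7)·(-5) + (5/7)·4 = 10/7.

10/7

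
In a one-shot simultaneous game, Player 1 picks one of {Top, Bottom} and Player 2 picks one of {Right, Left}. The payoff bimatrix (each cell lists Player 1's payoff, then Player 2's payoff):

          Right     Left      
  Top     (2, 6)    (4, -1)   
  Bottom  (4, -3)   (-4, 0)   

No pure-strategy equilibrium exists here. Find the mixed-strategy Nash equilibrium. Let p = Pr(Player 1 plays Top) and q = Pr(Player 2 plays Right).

Set Player 2's expected payoff from Right equal to that from Left:
  Player 2's payoff to Right: p·6 + (1−p)·(-3) = 9p - 3
  Player 2's payoff to Left: p·(-1) + (1−p)·0 = -p
  9p - 3 = -p  ⇒  10p = 3  ⇒  p = 3/10.
For Player 1 to be willing to mix, Player 1 must be indifferent between Top and Bottom, which pins down Player 2's mix.
  Player 1's expected payoff from Top: q·2 + (1−q)·4 = -2q + 4
  Player 1's expected payoff from Bottom: q·4 + (1−q)·(-4) = 8q - 4
  -2q + 4 = 8q - 4  ⇒  -10q = -8  ⇒  q = 4/5.

p = 3/10, q = 4/5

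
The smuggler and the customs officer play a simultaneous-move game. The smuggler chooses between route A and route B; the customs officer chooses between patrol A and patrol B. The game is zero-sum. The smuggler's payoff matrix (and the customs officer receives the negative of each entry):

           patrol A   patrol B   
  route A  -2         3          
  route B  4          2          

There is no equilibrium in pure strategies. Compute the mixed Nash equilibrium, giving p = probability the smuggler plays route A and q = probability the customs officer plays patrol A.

In a mixed equilibrium the customs officer is indifferent between patrol A and patrol B; this condition fixes p.
  the customs officer's expected payoff from patrol A: p·2 + (1−p)·(-4) = 6p - 4
  the customs officer's expected payoff from patrol B: p·(-3) + (1−p)·(-2) = -p - 2
  6p - 4 = -p - 2  ⇒  7p = 2  ⇒  p = 2/7.
In a mixed equilibrium the smuggler is indifferent between route A and route B; this condition fixes q.
  the smuggler's payoff to route A: q·(-2) + (1−q)·3 = -5q + 3
  the smuggler's payoff to route B: q·4 + (1−q)·2 = 2q + 2
  -5q + 3 = 2q + 2  ⇒  -7q = -1  ⇒  q = 1/7.

p = 2/7, q = 1/7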